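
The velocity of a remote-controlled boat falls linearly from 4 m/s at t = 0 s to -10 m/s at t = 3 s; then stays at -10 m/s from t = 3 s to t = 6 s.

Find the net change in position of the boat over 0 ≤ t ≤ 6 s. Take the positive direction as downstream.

-39 m

Net displacement equals the area under the velocity-time graph (areas below the axis count negative).
0–3 s: ½(4 + -10)(3) = -9 m
3–6 s: -10 × 3 = -30 m
Net displacement = -39 m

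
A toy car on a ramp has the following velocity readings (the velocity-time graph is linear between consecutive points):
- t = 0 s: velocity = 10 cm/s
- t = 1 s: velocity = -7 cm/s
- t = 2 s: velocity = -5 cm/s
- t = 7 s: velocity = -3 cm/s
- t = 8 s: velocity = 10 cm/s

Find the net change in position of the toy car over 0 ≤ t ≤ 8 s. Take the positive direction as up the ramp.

-21 cm

Displacement is the signed area under the v-t curve.
0–1 s: ½(10 + -7)(1) = 1.5 cm
1–2 s: ½(-7 + -5)(1) = -6 cm
2–7 s: ½(-5 + -3)(5) = -20 cm
7–8 s: ½(-3 + 10)(1) = 3.5 cm
Net displacement = -21 cm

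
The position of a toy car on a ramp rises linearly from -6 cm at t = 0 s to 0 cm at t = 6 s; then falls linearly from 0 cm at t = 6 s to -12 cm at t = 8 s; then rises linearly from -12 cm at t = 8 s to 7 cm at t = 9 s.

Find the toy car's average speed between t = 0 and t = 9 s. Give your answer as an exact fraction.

Average speed = (total path length)/(elapsed time); on a piecewise-linear x-t graph the path length is Σ|Δx|.
0–6 s: |Δx| = |0 − -6| = 6 cm
6–8 s: |Δx| = |-12 − 0| = 12 cm
8–9 s: |Δx| = |7 − -12| = 19 cm
Total path = 37 cm; average speed = 37/9 = 37/9 cm/s.

37/9 cm/s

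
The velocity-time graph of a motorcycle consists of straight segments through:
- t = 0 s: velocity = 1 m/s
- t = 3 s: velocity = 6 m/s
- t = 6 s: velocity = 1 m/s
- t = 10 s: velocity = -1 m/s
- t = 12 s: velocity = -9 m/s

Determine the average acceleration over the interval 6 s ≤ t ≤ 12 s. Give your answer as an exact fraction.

Average acceleration = Δv/Δt = (-9 − 1)/(12 − 6) = -5/3 m/s².

-5/3 m/s²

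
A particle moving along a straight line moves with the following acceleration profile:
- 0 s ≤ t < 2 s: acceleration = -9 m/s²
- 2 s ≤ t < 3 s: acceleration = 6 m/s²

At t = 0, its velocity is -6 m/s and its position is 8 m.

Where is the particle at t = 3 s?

-43 m

On each constant-a segment, Δv = aΔt and Δx = v₀Δt + ½aΔt²; chain segment to segment.
0–2 s: v starts -6 m/s; Δx = -6·2 + ½·-9·2² = -30 m; v ends -24 m/s.
2–3 s: v starts -24 m/s; Δx = -24·1 + ½·6·1² = -21 m; v ends -18 m/s.
x(3) = 8 + Σ Δx = -43 m.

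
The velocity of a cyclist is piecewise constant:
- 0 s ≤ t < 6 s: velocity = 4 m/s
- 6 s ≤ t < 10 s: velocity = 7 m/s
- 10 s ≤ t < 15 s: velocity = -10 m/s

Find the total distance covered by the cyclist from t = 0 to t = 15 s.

102 m

Total distance travelled is ∫|v| dt — sum the magnitudes of each area piece.
0–6 s: |4| × 6 = 24 m
6–10 s: |7| × 4 = 28 m
10–15 s: |-10| × 5 = 50 m
Total distance = 102 m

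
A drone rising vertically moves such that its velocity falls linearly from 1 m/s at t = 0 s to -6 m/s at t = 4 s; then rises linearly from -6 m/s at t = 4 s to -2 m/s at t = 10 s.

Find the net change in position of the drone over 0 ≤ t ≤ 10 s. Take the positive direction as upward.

Displacement is the signed area under the v-t curve.
0–4 s: ½(1 + -6)(4) = -10 m
4–10 s: ½(-6 + -2)(6) = -24 m
Net displacement = -34 m

-34 m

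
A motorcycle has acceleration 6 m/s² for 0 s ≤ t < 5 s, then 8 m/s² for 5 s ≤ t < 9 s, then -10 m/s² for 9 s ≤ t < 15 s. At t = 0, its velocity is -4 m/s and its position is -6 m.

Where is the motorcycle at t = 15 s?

385 m

On each constant-a segment, Δv = aΔt and Δx = v₀Δt + ½aΔt²; chain segment to segment.
0–5 s: v starts -4 m/s; Δx = -4·5 + ½·6·5² = 55 m; v ends 26 m/s.
5–9 s: v starts 26 m/s; Δx = 26·4 + ½·8·4² = 168 m; v ends 58 m/s.
9–15 s: v starts 58 m/s; Δx = 58·6 + ½·-10·6² = 168 m; v ends -2 m/s.
x(15) = -6 + Σ Δx = 385 m.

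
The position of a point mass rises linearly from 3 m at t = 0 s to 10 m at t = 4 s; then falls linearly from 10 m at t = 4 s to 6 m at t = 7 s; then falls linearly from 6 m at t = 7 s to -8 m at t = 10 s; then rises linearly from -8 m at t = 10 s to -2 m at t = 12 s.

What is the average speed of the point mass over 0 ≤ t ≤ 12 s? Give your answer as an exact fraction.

31/12 m/s

Average speed = (total path length)/(elapsed time); on a piecewise-linear x-t graph the path length is Σ|Δx|.
0–4 s: |Δx| = |10 − 3| = 7 m
4–7 s: |Δx| = |6 − 10| = 4 m
7–10 s: |Δx| = |-8 − 6| = 14 m
10–12 s: |Δx| = |-2 − -8| = 6 m
Total path = 31 m; average speed = 31/12 = 31/12 m/s.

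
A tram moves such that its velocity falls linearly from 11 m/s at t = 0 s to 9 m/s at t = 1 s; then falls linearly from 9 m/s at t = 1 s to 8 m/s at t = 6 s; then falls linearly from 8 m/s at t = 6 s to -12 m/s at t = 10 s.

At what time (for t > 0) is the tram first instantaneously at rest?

t = 7.6 s

v changes sign on 6–10 s (from 8 to -12); the graph is linear there, so v = 0 at t = 6 + (-8)·(10 − 6)/(-12 − 8) = 7.6 s.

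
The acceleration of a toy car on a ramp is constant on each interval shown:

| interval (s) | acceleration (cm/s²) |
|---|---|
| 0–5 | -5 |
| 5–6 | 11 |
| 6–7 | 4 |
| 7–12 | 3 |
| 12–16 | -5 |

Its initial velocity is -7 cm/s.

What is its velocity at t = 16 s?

Δv equals the area under the a-t graph; then v = v₀ + Δv.
0–5 s: -5 × 5 = -25 cm/s
5–6 s: 11 × 1 = 11 cm/s
6–7 s: 4 × 1 = 4 cm/s
7–12 s: 3 × 5 = 15 cm/s
12–16 s: -5 × 4 = -20 cm/s
Δv = -15 cm/s, so v(16) = -7 + (-15) = -22 cm/s.

-22 cm/s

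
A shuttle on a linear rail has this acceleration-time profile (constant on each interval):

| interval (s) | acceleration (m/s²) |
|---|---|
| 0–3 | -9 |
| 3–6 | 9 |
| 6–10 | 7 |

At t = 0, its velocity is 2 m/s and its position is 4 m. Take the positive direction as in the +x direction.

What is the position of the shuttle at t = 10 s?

-1 m

On each constant-a segment, Δv = aΔt and Δx = v₀Δt + ½aΔt²; chain segment to segment.
0–3 s: v starts 2 m/s; Δx = 2·3 + ½·-9·3² = -34.5 m; v ends -25 m/s.
3–6 s: v starts -25 m/s; Δx = -25·3 + ½·9·3² = -34.5 m; v ends 2 m/s.
6–10 s: v starts 2 m/s; Δx = 2·4 + ½·7·4² = 64 m; v ends 30 m/s.
x(10) = 4 + Σ Δx = -1 m.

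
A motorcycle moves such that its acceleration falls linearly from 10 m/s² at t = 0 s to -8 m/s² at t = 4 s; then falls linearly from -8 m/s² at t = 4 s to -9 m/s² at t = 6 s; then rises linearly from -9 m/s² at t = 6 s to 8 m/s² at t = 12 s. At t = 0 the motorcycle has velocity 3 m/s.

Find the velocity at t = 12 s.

Δv equals the area under the a-t graph; then v = v₀ + Δv.
0–4 s: ½(10 + -8)(4) = 4 m/s
4–6 s: ½(-8 + -9)(2) = -17 m/s
6–12 s: ½(-9 + 8)(6) = -3 m/s
Δv = -16 m/s, so v(12) = 3 + (-16) = -13 m/s.

-13 m/s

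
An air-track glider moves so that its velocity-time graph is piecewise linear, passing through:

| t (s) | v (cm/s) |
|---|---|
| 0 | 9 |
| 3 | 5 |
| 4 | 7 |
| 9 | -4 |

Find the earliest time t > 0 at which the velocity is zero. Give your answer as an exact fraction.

v changes sign on 4–9 s (from 7 to -4); the graph is linear there, so v = 0 at t = 4 + (-7)·(9 − 4)/(-4 − 7) = 79/11 s.

t = 79/11 s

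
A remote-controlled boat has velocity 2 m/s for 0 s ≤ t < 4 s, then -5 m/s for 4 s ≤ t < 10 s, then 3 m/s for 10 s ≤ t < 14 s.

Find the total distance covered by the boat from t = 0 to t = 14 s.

Distance (not displacement) is the total path length: add the absolute areas under v-t.
0–4 s: |2| × 4 = 8 m
4–10 s: |-5| × 6 = 30 m
10–14 s: |3| × 4 = 12 m
Total distance = 50 m

50 m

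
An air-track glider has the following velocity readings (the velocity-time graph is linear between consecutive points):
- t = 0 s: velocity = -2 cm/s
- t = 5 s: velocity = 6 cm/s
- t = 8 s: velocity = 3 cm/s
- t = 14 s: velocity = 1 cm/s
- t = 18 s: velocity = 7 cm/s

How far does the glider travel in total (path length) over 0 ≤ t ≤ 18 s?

54 cm

Distance (not displacement) is the total path length: add the absolute areas under v-t.
0–5 s: v = 0 at t = 1.25 s; triangle areas 1.25 + 11.25 = 12.5 cm
5–8 s: |½(6 + 3)(3)| = 13.5 cm
8–14 s: |½(3 + 1)(6)| = 12 cm
14–18 s: |½(1 + 7)(4)| = 16 cm
Total distance = 54 cm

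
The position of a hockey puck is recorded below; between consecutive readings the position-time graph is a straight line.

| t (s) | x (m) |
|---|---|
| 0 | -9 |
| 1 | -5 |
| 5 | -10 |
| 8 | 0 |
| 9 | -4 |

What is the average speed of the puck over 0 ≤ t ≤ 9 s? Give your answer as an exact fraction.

Average speed = (total path length)/(elapsed time); on a piecewise-linear x-t graph the path length is Σ|Δx|.
0–1 s: |Δx| = |-5 − -9| = 4 m
1–5 s: |Δx| = |-10 − -5| = 5 m
5–8 s: |Δx| = |0 − -10| = 10 m
8–9 s: |Δx| = |-4 − 0| = 4 m
Total path = 23 m; average speed = 23/9 = 23/9 m/s.

23/9 m/s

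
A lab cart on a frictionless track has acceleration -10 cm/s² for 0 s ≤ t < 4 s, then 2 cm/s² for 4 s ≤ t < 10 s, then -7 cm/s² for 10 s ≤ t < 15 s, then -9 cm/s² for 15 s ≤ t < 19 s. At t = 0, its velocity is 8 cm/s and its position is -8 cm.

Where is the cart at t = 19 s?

On each constant-a segment, Δv = aΔt and Δx = v₀Δt + ½aΔt²; chain segment to segment.
0–4 s: v starts 8 cm/s; Δx = 8·4 + ½·-10·4² = -48 cm; v ends -32 cm/s.
4–10 s: v starts -32 cm/s; Δx = -32·6 + ½·2·6² = -156 cm; v ends -20 cm/s.
10–15 s: v starts -20 cm/s; Δx = -20·5 + ½·-7·5² = -187.5 cm; v ends -55 cm/s.
15–19 s: v starts -55 cm/s; Δx = -55·4 + ½·-9·4² = -292 cm; v ends -91 cm/s.
x(19) = -8 + Σ Δx = -691.5 cm.

-691.5 cm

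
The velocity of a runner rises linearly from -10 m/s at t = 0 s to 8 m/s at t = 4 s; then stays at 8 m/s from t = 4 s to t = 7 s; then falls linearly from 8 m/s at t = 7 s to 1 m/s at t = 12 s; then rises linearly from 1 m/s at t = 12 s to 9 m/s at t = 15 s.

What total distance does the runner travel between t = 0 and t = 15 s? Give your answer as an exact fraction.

1435/18 m

Distance (not displacement) is the total path length: add the absolute areas under v-t.
0–4 s: v = 0 at t = 20/9 s; triangle areas 100/9 + 64/9 = 164/9 m
4–7 s: |8| × 3 = 24 m
7–12 s: |½(8 + 1)(5)| = 22.5 m
12–15 s: |½(1 + 9)(3)| = 15 m
Total distance = 1435/18 m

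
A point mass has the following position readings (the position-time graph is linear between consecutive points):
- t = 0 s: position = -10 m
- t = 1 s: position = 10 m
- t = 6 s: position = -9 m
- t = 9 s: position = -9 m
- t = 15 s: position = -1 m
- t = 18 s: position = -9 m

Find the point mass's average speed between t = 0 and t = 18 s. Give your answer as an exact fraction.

55/18 m/s

Average speed = (total path length)/(elapsed time); on a piecewise-linear x-t graph the path length is Σ|Δx|.
0–1 s: |Δx| = |10 − -10| = 20 m
1–6 s: |Δx| = |-9 − 10| = 19 m
6–9 s: |Δx| = |-9 − -9| = 0 m
9–15 s: |Δx| = |-1 − -9| = 8 m
15–18 s: |Δx| = |-9 − -1| = 8 m
Total path = 55 m; average speed = 55/18 = 55/18 m/s.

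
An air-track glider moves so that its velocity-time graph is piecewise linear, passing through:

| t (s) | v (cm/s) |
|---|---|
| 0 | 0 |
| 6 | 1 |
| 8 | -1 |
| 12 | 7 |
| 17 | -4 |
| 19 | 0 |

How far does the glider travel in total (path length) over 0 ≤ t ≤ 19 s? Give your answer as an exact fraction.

388/11 cm

Total distance travelled is ∫|v| dt — sum the magnitudes of each area piece.
0–6 s: |½(0 + 1)(6)| = 3 cm
6–8 s: v = 0 at t = 7 s; triangle areas 0.5 + 0.5 = 1 cm
8–12 s: v = 0 at t = 8.5 s; triangle areas 0.25 + 12.25 = 12.5 cm
12–17 s: v = 0 at t = 167/11 s; triangle areas 245/22 + 40/11 = 325/22 cm
17–19 s: |½(-4 + 0)(2)| = 4 cm
Total distance = 388/11 cm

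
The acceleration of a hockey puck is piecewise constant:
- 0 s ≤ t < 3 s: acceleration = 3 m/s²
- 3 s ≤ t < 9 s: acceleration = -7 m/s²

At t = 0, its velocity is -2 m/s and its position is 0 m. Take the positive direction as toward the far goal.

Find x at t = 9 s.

On each constant-a segment, Δv = aΔt and Δx = v₀Δt + ½aΔt²; chain segment to segment.
0–3 s: v starts -2 m/s; Δx = -2·3 + ½·3·3² = 7.5 m; v ends 7 m/s.
3–9 s: v starts 7 m/s; Δx = 7·6 + ½·-7·6² = -84 m; v ends -35 m/s.
x(9) = 0 + Σ Δx = -76.5 m.

-76.5 m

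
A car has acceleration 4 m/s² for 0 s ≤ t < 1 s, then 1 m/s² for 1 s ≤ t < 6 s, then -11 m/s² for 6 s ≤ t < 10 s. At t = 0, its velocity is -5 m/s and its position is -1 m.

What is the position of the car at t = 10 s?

On each constant-a segment, Δv = aΔt and Δx = v₀Δt + ½aΔt²; chain segment to segment.
0–1 s: v starts -5 m/s; Δx = -5·1 + ½·4·1² = -3 m; v ends -1 m/s.
1–6 s: v starts -1 m/s; Δx = -1·5 + ½·1·5² = 7.5 m; v ends 4 m/s.
6–10 s: v starts 4 m/s; Δx = 4·4 + ½·-11·4² = -72 m; v ends -40 m/s.
x(10) = -1 + Σ Δx = -68.5 m.

-68.5 m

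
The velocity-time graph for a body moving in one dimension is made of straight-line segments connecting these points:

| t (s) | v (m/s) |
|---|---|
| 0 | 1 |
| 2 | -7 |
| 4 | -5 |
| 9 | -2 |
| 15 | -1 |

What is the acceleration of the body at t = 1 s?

-4 m/s²

Acceleration is the slope of the v-t graph on 0–2 s: (-7 − 1)/(2 − 0) = -4 m/s².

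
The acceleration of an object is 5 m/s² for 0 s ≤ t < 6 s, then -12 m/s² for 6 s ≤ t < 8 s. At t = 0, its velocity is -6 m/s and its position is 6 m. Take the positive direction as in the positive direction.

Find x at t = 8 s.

On each constant-a segment, Δv = aΔt and Δx = v₀Δt + ½aΔt²; chain segment to segment.
0–6 s: v starts -6 m/s; Δx = -6·6 + ½·5·6² = 54 m; v ends 24 m/s.
6–8 s: v starts 24 m/s; Δx = 24·2 + ½·-12·2² = 24 m; v ends 0 m/s.
x(8) = 6 + Σ Δx = 84 m.

84 m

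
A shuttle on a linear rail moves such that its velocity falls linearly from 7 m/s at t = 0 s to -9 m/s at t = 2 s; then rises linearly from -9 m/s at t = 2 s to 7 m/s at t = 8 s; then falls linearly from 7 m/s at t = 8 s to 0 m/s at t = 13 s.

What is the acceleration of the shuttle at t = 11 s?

-1.4 m/s²

Acceleration is the slope of the v-t graph on 8–13 s: (0 − 7)/(13 − 8) = -1.4 m/s².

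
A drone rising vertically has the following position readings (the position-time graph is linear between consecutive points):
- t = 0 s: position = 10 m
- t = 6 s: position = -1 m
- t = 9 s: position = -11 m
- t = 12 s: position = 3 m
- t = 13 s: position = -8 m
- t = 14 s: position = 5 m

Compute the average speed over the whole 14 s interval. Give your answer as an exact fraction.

59/14 m/s

Average speed = (total path length)/(elapsed time); on a piecewise-linear x-t graph the path length is Σ|Δx|.
0–6 s: |Δx| = |-1 − 10| = 11 m
6–9 s: |Δx| = |-11 − -1| = 10 m
9–12 s: |Δx| = |3 − -11| = 14 m
12–13 s: |Δx| = |-8 − 3| = 11 m
13–14 s: |Δx| = |5 − -8| = 13 m
Total path = 59 m; average speed = 59/14 = 59/14 m/s.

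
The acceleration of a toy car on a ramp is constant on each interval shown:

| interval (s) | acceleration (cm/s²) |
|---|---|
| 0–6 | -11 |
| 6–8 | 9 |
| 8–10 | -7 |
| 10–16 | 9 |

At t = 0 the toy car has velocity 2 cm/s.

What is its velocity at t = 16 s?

-6 cm/s

Δv equals the area under the a-t graph; then v = v₀ + Δv.
0–6 s: -11 × 6 = -66 cm/s
6–8 s: 9 × 2 = 18 cm/s
8–10 s: -7 × 2 = -14 cm/s
10–16 s: 9 × 6 = 54 cm/s
Δv = -8 cm/s, so v(16) = 2 + (-8) = -6 cm/s.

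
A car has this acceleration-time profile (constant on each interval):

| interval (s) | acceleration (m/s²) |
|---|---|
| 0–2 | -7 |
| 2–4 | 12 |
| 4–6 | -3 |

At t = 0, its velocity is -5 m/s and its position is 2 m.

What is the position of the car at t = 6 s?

-32 m

On each constant-a segment, Δv = aΔt and Δx = v₀Δt + ½aΔt²; chain segment to segment.
0–2 s: v starts -5 m/s; Δx = -5·2 + ½·-7·2² = -24 m; v ends -19 m/s.
2–4 s: v starts -19 m/s; Δx = -19·2 + ½·12·2² = -14 m; v ends 5 m/s.
4–6 s: v starts 5 m/s; Δx = 5·2 + ½·-3·2² = 4 m; v ends -1 m/s.
x(6) = 2 + Σ Δx = -32 m.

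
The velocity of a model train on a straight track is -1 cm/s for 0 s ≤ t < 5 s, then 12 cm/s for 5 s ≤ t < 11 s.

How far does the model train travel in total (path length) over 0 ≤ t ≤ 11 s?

77 cm

Distance (not displacement) is the total path length: add the absolute areas under v-t.
0–5 s: |-1| × 5 = 5 cm
5–11 s: |12| × 6 = 72 cm
Total distance = 77 cm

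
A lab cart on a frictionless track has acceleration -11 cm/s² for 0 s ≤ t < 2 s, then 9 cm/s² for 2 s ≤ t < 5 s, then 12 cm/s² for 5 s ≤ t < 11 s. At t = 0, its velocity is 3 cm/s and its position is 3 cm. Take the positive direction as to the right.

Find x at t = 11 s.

On each constant-a segment, Δv = aΔt and Δx = v₀Δt + ½aΔt²; chain segment to segment.
0–2 s: v starts 3 cm/s; Δx = 3·2 + ½·-11·2² = -16 cm; v ends -19 cm/s.
2–5 s: v starts -19 cm/s; Δx = -19·3 + ½·9·3² = -16.5 cm; v ends 8 cm/s.
5–11 s: v starts 8 cm/s; Δx = 8·6 + ½·12·6² = 264 cm; v ends 80 cm/s.
x(11) = 3 + Σ Δx = 234.5 cm.

234.5 cm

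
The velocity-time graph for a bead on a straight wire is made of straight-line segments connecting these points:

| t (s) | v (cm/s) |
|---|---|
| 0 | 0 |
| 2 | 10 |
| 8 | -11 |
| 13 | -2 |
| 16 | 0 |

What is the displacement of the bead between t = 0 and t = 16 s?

Displacement is the signed area under the v-t curve.
0–2 s: ½(0 + 10)(2) = 10 cm
2–8 s: ½(10 + -11)(6) = -3 cm
8–13 s: ½(-11 + -2)(5) = -32.5 cm
13–16 s: ½(-2 + 0)(3) = -3 cm
Net displacement = -28.5 cm

-28.5 cm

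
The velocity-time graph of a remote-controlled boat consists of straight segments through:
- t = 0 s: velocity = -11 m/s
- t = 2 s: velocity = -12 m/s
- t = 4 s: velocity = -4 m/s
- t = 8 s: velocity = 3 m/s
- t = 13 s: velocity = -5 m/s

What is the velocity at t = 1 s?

On 0–2 s the graph is linear from -11 to -12 m/s: v(1) = -11 + (-12 − -11)·(1 − 0)/(2 − 0) = -11.5 m/s.

-11.5 m/s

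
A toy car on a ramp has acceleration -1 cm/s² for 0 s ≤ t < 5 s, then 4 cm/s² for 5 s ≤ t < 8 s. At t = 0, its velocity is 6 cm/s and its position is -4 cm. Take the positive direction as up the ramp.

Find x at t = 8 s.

On each constant-a segment, Δv = aΔt and Δx = v₀Δt + ½aΔt²; chain segment to segment.
0–5 s: v starts 6 cm/s; Δx = 6·5 + ½·-1·5² = 17.5 cm; v ends 1 cm/s.
5–8 s: v starts 1 cm/s; Δx = 1·3 + ½·4·3² = 21 cm; v ends 13 cm/s.
x(8) = -4 + Σ Δx = 34.5 cm.

34.5 cm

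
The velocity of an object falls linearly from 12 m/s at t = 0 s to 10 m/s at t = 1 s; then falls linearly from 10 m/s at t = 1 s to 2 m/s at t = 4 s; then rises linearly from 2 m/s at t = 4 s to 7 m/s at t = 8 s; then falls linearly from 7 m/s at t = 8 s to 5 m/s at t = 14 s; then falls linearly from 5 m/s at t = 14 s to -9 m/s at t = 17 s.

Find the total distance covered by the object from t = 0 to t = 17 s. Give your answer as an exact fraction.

Distance (not displacement) is the total path length: add the absolute areas under v-t.
0–1 s: |½(12 + 10)(1)| = 11 m
1–4 s: |½(10 + 2)(3)| = 18 m
4–8 s: |½(2 + 7)(4)| = 18 m
8–14 s: |½(7 + 5)(6)| = 36 m
14–17 s: v = 0 at t = 211/14 s; triangle areas 75/28 + 243/28 = 159/14 m
Total distance = 1321/14 m

1321/14 m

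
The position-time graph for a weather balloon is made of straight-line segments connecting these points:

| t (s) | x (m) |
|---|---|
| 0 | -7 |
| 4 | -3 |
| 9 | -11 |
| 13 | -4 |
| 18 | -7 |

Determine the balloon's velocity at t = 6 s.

-1.6 m/s

Velocity is the slope of the x-t graph on 4–9 s: (-11 − -3)/(9 − 4) = -1.6 m/s.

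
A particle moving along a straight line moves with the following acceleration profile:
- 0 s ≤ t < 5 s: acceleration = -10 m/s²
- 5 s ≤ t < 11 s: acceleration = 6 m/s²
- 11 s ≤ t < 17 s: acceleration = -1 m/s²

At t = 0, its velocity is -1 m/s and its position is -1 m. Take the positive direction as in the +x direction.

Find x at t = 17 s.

On each constant-a segment, Δv = aΔt and Δx = v₀Δt + ½aΔt²; chain segment to segment.
0–5 s: v starts -1 m/s; Δx = -1·5 + ½·-10·5² = -130 m; v ends -51 m/s.
5–11 s: v starts -51 m/s; Δx = -51·6 + ½·6·6² = -198 m; v ends -15 m/s.
11–17 s: v starts -15 m/s; Δx = -15·6 + ½·-1·6² = -108 m; v ends -21 m/s.
x(17) = -1 + Σ Δx = -437 m.

-437 m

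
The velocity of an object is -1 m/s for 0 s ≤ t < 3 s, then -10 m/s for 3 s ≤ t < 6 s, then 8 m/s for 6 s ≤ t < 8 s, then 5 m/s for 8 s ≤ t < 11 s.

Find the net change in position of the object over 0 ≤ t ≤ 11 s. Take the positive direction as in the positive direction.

Displacement is the signed area under the v-t curve.
0–3 s: -1 × 3 = -3 m
3–6 s: -10 × 3 = -30 m
6–8 s: 8 × 2 = 16 m
8–11 s: 5 × 3 = 15 m
Net displacement = -2 m

-2 m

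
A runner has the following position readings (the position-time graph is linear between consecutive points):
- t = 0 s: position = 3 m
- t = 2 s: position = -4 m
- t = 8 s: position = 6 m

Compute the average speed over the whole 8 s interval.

2.125 m/s

Average speed = (total path length)/(elapsed time); on a piecewise-linear x-t graph the path length is Σ|Δx|.
0–2 s: |Δx| = |-4 − 3| = 7 m
2–8 s: |Δx| = |6 − -4| = 10 m
Total path = 17 m; average speed = 17/8 = 2.125 m/s.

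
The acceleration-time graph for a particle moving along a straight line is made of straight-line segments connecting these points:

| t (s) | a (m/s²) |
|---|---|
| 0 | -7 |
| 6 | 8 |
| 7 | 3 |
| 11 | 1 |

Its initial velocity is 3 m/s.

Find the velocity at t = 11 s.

Δv equals the area under the a-t graph; then v = v₀ + Δv.
0–6 s: ½(-7 + 8)(6) = 3 m/s
6–7 s: ½(8 + 3)(1) = 5.5 m/s
7–11 s: ½(3 + 1)(4) = 8 m/s
Δv = 16.5 m/s, so v(11) = 3 + (16.5) = 19.5 m/s.

19.5 m/s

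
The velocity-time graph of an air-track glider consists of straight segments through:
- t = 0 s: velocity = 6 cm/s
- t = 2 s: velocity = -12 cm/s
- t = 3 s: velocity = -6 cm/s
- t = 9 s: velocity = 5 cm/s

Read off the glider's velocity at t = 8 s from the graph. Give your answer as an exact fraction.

19/6 cm/s

On 3–9 s the graph is linear from -6 to 5 cm/s: v(8) = -6 + (5 − -6)·(8 − 3)/(9 − 3) = 19/6 cm/s.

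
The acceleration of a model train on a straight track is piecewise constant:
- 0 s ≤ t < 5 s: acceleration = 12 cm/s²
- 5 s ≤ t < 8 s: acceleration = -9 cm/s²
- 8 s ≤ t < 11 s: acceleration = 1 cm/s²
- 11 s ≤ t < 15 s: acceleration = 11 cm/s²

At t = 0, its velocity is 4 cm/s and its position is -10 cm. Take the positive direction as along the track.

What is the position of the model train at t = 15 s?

675 cm

On each constant-a segment, Δv = aΔt and Δx = v₀Δt + ½aΔt²; chain segment to segment.
0–5 s: v starts 4 cm/s; Δx = 4·5 + ½·12·5² = 170 cm; v ends 64 cm/s.
5–8 s: v starts 64 cm/s; Δx = 64·3 + ½·-9·3² = 151.5 cm; v ends 37 cm/s.
8–11 s: v starts 37 cm/s; Δx = 37·3 + ½·1·3² = 115.5 cm; v ends 40 cm/s.
11–15 s: v starts 40 cm/s; Δx = 40·4 + ½·11·4² = 248 cm; v ends 84 cm/s.
x(15) = -10 + Σ Δx = 675 cm.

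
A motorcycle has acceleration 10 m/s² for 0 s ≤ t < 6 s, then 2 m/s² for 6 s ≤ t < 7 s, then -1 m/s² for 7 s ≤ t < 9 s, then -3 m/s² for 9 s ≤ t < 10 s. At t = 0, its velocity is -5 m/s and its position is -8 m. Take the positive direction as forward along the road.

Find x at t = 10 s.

On each constant-a segment, Δv = aΔt and Δx = v₀Δt + ½aΔt²; chain segment to segment.
0–6 s: v starts -5 m/s; Δx = -5·6 + ½·10·6² = 150 m; v ends 55 m/s.
6–7 s: v starts 55 m/s; Δx = 55·1 + ½·2·1² = 56 m; v ends 57 m/s.
7–9 s: v starts 57 m/s; Δx = 57·2 + ½·-1·2² = 112 m; v ends 55 m/s.
9–10 s: v starts 55 m/s; Δx = 55·1 + ½·-3·1² = 53.5 m; v ends 52 m/s.
x(10) = -8 + Σ Δx = 363.5 m.

363.5 m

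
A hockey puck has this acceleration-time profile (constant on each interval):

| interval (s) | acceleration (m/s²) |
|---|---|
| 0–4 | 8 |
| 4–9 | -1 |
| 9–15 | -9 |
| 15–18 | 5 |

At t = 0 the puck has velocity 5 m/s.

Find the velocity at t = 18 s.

-7 m/s

Δv equals the area under the a-t graph; then v = v₀ + Δv.
0–4 s: 8 × 4 = 32 m/s
4–9 s: -1 × 5 = -5 m/s
9–15 s: -9 × 6 = -54 m/s
15–18 s: 5 × 3 = 15 m/s
Δv = -12 m/s, so v(18) = 5 + (-12) = -7 m/s.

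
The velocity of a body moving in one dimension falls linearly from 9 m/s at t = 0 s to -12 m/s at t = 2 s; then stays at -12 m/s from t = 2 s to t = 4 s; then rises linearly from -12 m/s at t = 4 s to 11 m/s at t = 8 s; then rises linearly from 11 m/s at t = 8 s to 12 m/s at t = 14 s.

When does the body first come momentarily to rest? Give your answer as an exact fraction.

t = 6/7 s

v changes sign on 0–2 s (from 9 to -12); the graph is linear there, so v = 0 at t = 0 + (-9)·(2 − 0)/(-12 − 9) = 6/7 s.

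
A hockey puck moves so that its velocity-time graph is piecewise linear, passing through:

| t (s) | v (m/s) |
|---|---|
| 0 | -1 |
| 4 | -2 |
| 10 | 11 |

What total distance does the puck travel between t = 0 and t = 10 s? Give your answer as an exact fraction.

Distance (not displacement) is the total path length: add the absolute areas under v-t.
0–4 s: |½(-1 + -2)(4)| = 6 m
4–10 s: v = 0 at t = 64/13 s; triangle areas 12/13 + 363/13 = 375/13 m
Total distance = 453/13 m

453/13 m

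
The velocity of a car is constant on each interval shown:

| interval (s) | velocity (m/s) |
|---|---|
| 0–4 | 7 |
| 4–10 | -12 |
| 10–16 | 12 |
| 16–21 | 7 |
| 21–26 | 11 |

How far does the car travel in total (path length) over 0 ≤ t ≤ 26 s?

262 m

Total distance travelled is ∫|v| dt — sum the magnitudes of each area piece.
0–4 s: |7| × 4 = 28 m
4–10 s: |-12| × 6 = 72 m
10–16 s: |12| × 6 = 72 m
16–21 s: |7| × 5 = 35 m
21–26 s: |11| × 5 = 55 m
Total distance = 262 m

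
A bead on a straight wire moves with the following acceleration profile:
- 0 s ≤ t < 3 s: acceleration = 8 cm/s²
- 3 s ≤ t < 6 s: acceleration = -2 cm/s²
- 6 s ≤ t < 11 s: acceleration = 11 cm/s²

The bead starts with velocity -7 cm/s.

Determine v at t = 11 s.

66 cm/s

Δv equals the area under the a-t graph; then v = v₀ + Δv.
0–3 s: 8 × 3 = 24 cm/s
3–6 s: -2 × 3 = -6 cm/s
6–11 s: 11 × 5 = 55 cm/s
Δv = 73 cm/s, so v(11) = -7 + (73) = 66 cm/s.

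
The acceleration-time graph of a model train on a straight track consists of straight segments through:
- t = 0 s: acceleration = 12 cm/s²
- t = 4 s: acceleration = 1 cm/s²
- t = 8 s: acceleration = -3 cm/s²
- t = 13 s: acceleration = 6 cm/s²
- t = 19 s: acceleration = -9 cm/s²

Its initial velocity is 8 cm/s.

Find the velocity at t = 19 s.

28.5 cm/s

Δv equals the area under the a-t graph; then v = v₀ + Δv.
0–4 s: ½(12 + 1)(4) = 26 cm/s
4–8 s: ½(1 + -3)(4) = -4 cm/s
8–13 s: ½(-3 + 6)(5) = 7.5 cm/s
13–19 s: ½(6 + -9)(6) = -9 cm/s
Δv = 20.5 cm/s, so v(19) = 8 + (20.5) = 28.5 cm/s.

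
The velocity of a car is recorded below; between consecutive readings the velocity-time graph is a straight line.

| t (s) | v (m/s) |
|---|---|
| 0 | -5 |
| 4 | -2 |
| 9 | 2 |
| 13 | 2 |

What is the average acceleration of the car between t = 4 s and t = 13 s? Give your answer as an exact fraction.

Average acceleration = Δv/Δt = (2 − -2)/(13 − 4) = 4/9 m/s².

4/9 m/s²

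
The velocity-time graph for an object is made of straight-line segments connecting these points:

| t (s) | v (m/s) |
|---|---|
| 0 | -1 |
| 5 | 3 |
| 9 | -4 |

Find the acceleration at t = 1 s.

0.8 m/s²

Acceleration is the slope of the v-t graph on 0–5 s: (3 − -1)/(5 − 0) = 0.8 m/s².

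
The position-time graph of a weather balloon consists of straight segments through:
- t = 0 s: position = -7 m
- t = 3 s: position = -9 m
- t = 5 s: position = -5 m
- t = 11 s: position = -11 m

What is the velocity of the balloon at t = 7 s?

-1 m/s

Velocity is the slope of the x-t graph on 5–11 s: (-11 − -5)/(11 − 5) = -1 m/s.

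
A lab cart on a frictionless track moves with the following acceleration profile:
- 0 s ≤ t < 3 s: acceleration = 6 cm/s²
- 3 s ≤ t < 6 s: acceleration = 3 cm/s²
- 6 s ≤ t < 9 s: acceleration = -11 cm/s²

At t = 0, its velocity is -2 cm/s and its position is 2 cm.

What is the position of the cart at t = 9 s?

110 cm

On each constant-a segment, Δv = aΔt and Δx = v₀Δt + ½aΔt²; chain segment to segment.
0–3 s: v starts -2 cm/s; Δx = -2·3 + ½·6·3² = 21 cm; v ends 16 cm/s.
3–6 s: v starts 16 cm/s; Δx = 16·3 + ½·3·3² = 61.5 cm; v ends 25 cm/s.
6–9 s: v starts 25 cm/s; Δx = 25·3 + ½·-11·3² = 25.5 cm; v ends -8 cm/s.
x(9) = 2 + Σ Δx = 110 cm.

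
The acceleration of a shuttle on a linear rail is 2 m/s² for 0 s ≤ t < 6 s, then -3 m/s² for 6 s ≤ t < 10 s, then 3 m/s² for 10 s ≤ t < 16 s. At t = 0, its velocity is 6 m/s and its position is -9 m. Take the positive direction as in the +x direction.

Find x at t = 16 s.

201 m

On each constant-a segment, Δv = aΔt and Δx = v₀Δt + ½aΔt²; chain segment to segment.
0–6 s: v starts 6 m/s; Δx = 6·6 + ½·2·6² = 72 m; v ends 18 m/s.
6–10 s: v starts 18 m/s; Δx = 18·4 + ½·-3·4² = 48 m; v ends 6 m/s.
10–16 s: v starts 6 m/s; Δx = 6·6 + ½·3·6² = 90 m; v ends 24 m/s.
x(16) = -9 + Σ Δx = 201 m.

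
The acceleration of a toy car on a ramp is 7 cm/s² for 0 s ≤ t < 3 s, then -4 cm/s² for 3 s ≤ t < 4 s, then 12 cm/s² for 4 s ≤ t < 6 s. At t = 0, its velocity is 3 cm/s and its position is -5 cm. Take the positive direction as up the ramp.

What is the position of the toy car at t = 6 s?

On each constant-a segment, Δv = aΔt and Δx = v₀Δt + ½aΔt²; chain segment to segment.
0–3 s: v starts 3 cm/s; Δx = 3·3 + ½·7·3² = 40.5 cm; v ends 24 cm/s.
3–4 s: v starts 24 cm/s; Δx = 24·1 + ½·-4·1² = 22 cm; v ends 20 cm/s.
4–6 s: v starts 20 cm/s; Δx = 20·2 + ½·12·2² = 64 cm; v ends 44 cm/s.
x(6) = -5 + Σ Δx = 121.5 cm.

121.5 cm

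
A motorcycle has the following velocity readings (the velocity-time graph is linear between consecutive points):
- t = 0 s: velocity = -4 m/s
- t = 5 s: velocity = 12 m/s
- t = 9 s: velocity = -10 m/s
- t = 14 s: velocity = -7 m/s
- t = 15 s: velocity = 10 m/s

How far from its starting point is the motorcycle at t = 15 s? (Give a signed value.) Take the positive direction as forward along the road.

-17 m

Displacement is the signed area under the v-t curve.
0–5 s: ½(-4 + 12)(5) = 20 m
5–9 s: ½(12 + -10)(4) = 4 m
9–14 s: ½(-10 + -7)(5) = -42.5 m
14–15 s: ½(-7 + 10)(1) = 1.5 m
Net displacement = -17 m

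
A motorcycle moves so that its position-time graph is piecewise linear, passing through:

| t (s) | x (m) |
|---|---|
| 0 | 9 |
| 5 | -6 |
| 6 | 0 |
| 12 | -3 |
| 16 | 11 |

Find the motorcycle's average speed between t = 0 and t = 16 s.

Average speed = (total path length)/(elapsed time); on a piecewise-linear x-t graph the path length is Σ|Δx|.
0–5 s: |Δx| = |-6 − 9| = 15 m
5–6 s: |Δx| = |0 − -6| = 6 m
6–12 s: |Δx| = |-3 − 0| = 3 m
12–16 s: |Δx| = |11 − -3| = 14 m
Total path = 38 m; average speed = 38/16 = 2.375 m/s.

2.375 m/s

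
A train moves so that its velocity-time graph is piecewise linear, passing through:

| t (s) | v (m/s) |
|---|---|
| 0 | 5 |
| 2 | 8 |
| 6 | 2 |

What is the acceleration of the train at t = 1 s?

Acceleration is the slope of the v-t graph on 0–2 s: (8 − 5)/(2 − 0) = 1.5 m/s².

1.5 m/s²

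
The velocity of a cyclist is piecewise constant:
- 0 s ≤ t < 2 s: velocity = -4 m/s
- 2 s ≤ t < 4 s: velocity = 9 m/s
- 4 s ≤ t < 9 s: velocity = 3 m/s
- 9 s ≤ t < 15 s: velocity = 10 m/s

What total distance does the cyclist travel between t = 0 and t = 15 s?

Total distance travelled is ∫|v| dt — sum the magnitudes of each area piece.
0–2 s: |-4| × 2 = 8 m
2–4 s: |9| × 2 = 18 m
4–9 s: |3| × 5 = 15 m
9–15 s: |10| × 6 = 60 m
Total distance = 101 m

101 m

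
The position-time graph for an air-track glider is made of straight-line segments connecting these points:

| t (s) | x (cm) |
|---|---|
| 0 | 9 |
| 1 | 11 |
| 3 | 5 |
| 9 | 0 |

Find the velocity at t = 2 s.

-3 cm/s

Velocity is the slope of the x-t graph on 1–3 s: (5 − 11)/(3 − 1) = -3 cm/s.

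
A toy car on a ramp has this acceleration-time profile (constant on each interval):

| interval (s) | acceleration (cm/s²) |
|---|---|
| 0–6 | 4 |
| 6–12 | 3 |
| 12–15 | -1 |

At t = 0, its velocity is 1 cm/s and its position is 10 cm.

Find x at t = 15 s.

On each constant-a segment, Δv = aΔt and Δx = v₀Δt + ½aΔt²; chain segment to segment.
0–6 s: v starts 1 cm/s; Δx = 1·6 + ½·4·6² = 78 cm; v ends 25 cm/s.
6–12 s: v starts 25 cm/s; Δx = 25·6 + ½·3·6² = 204 cm; v ends 43 cm/s.
12–15 s: v starts 43 cm/s; Δx = 43·3 + ½·-1·3² = 124.5 cm; v ends 40 cm/s.
x(15) = 10 + Σ Δx = 416.5 cm.

416.5 cm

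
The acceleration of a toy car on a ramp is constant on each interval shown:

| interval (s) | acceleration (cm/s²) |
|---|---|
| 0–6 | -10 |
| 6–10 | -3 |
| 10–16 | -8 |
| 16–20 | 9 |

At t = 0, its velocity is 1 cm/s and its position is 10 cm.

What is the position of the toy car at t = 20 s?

-1398 cm

On each constant-a segment, Δv = aΔt and Δx = v₀Δt + ½aΔt²; chain segment to segment.
0–6 s: v starts 1 cm/s; Δx = 1·6 + ½·-10·6² = -174 cm; v ends -59 cm/s.
6–10 s: v starts -59 cm/s; Δx = -59·4 + ½·-3·4² = -260 cm; v ends -71 cm/s.
10–16 s: v starts -71 cm/s; Δx = -71·6 + ½·-8·6² = -570 cm; v ends -119 cm/s.
16–20 s: v starts -119 cm/s; Δx = -119·4 + ½·9·4² = -404 cm; v ends -83 cm/s.
x(20) = 10 + Σ Δx = -1398 cm.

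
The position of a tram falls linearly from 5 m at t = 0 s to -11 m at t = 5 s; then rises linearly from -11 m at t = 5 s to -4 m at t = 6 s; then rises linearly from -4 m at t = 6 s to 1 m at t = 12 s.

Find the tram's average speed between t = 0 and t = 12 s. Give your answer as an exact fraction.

Average speed = (total path length)/(elapsed time); on a piecewise-linear x-t graph the path length is Σ|Δx|.
0–5 s: |Δx| = |-11 − 5| = 16 m
5–6 s: |Δx| = |-4 − -11| = 7 m
6–12 s: |Δx| = |1 − -4| = 5 m
Total path = 28 m; average speed = 28/12 = 7/3 m/s.

7/3 m/s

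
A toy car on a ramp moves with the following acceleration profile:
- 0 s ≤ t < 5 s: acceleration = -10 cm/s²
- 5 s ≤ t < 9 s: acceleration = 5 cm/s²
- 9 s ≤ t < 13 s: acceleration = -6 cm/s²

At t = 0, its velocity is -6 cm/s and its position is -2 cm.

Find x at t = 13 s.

On each constant-a segment, Δv = aΔt and Δx = v₀Δt + ½aΔt²; chain segment to segment.
0–5 s: v starts -6 cm/s; Δx = -6·5 + ½·-10·5² = -155 cm; v ends -56 cm/s.
5–9 s: v starts -56 cm/s; Δx = -56·4 + ½·5·4² = -184 cm; v ends -36 cm/s.
9–13 s: v starts -36 cm/s; Δx = -36·4 + ½·-6·4² = -192 cm; v ends -60 cm/s.
x(13) = -2 + Σ Δx = -533 cm.

-533 cm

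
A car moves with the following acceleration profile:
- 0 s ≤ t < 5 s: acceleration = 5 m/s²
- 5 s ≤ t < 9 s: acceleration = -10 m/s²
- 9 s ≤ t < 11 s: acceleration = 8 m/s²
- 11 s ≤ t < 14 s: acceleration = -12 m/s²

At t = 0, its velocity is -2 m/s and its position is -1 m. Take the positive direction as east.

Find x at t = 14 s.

-11.5 m

On each constant-a segment, Δv = aΔt and Δx = v₀Δt + ½aΔt²; chain segment to segment.
0–5 s: v starts -2 m/s; Δx = -2·5 + ½·5·5² = 52.5 m; v ends 23 m/s.
5–9 s: v starts 23 m/s; Δx = 23·4 + ½·-10·4² = 12 m; v ends -17 m/s.
9–11 s: v starts -17 m/s; Δx = -17·2 + ½·8·2² = -18 m; v ends -1 m/s.
11–14 s: v starts -1 m/s; Δx = -1·3 + ½·-12·3² = -57 m; v ends -37 m/s.
x(14) = -1 + Σ Δx = -11.5 m.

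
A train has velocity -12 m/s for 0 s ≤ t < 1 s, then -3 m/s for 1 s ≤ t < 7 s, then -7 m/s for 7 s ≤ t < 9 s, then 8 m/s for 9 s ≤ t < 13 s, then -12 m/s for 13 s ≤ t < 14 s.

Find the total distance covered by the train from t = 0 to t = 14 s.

88 m

Distance (not displacement) is the total path length: add the absolute areas under v-t.
0–1 s: |-12| × 1 = 12 m
1–7 s: |-3| × 6 = 18 m
7–9 s: |-7| × 2 = 14 m
9–13 s: |8| × 4 = 32 m
13–14 s: |-12| × 1 = 12 m
Total distance = 88 m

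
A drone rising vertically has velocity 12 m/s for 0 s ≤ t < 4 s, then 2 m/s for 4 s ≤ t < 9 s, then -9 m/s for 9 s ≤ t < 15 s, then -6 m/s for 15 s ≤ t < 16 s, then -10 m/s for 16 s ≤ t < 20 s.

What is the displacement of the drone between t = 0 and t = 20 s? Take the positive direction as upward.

-42 m

Net displacement equals the area under the velocity-time graph (areas below the axis count negative).
0–4 s: 12 × 4 = 48 m
4–9 s: 2 × 5 = 10 m
9–15 s: -9 × 6 = -54 m
15–16 s: -6 × 1 = -6 m
16–20 s: -10 × 4 = -40 m
Net displacement = -42 m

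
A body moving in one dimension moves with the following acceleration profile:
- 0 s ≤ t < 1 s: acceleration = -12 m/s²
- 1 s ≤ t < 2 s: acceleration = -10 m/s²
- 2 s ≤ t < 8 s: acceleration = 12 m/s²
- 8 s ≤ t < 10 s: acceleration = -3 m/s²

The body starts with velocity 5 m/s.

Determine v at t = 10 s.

49 m/s

Δv equals the area under the a-t graph; then v = v₀ + Δv.
0–1 s: -12 × 1 = -12 m/s
1–2 s: -10 × 1 = -10 m/s
2–8 s: 12 × 6 = 72 m/s
8–10 s: -3 × 2 = -6 m/s
Δv = 44 m/s, so v(10) = 5 + (44) = 49 m/s.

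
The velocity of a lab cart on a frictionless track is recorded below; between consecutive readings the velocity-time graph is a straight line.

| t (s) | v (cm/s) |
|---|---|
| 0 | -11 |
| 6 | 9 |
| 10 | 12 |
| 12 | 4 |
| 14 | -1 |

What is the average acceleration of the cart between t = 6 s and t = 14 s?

-1.25 cm/s²

Average acceleration = Δv/Δt = (-1 − 9)/(14 − 6) = -1.25 cm/s².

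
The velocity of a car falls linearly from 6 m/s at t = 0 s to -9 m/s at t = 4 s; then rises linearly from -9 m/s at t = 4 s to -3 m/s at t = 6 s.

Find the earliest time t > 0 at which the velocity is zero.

v changes sign on 0–4 s (from 6 to -9); the graph is linear there, so v = 0 at t = 0 + (-6)·(4 − 0)/(-9 − 6) = 1.6 s.

t = 1.6 s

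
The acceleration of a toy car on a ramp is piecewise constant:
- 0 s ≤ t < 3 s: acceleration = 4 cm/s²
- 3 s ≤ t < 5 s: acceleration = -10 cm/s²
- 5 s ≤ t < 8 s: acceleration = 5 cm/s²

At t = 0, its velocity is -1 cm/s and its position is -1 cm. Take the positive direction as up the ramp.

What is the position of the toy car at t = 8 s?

On each constant-a segment, Δv = aΔt and Δx = v₀Δt + ½aΔt²; chain segment to segment.
0–3 s: v starts -1 cm/s; Δx = -1·3 + ½·4·3² = 15 cm; v ends 11 cm/s.
3–5 s: v starts 11 cm/s; Δx = 11·2 + ½·-10·2² = 2 cm; v ends -9 cm/s.
5–8 s: v starts -9 cm/s; Δx = -9·3 + ½·5·3² = -4.5 cm; v ends 6 cm/s.
x(8) = -1 + Σ Δx = 11.5 cm.

11.5 cm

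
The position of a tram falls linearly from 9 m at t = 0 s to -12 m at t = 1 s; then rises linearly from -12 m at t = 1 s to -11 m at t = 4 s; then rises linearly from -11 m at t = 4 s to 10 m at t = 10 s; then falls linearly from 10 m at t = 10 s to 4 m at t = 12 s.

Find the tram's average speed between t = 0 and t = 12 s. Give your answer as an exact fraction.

Average speed = (total path length)/(elapsed time); on a piecewise-linear x-t graph the path length is Σ|Δx|.
0–1 s: |Δx| = |-12 − 9| = 21 m
1–4 s: |Δx| = |-11 − -12| = 1 m
4–10 s: |Δx| = |10 − -11| = 21 m
10–12 s: |Δx| = |4 − 10| = 6 m
Total path = 49 m; average speed = 49/12 = 49/12 m/s.

49/12 m/s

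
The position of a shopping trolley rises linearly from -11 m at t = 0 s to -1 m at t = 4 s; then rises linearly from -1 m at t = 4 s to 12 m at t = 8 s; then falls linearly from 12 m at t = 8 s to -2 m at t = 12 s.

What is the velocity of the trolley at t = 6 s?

Velocity is the slope of the x-t graph on 4–8 s: (12 − -1)/(8 − 4) = 3.25 m/s.

3.25 m/s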